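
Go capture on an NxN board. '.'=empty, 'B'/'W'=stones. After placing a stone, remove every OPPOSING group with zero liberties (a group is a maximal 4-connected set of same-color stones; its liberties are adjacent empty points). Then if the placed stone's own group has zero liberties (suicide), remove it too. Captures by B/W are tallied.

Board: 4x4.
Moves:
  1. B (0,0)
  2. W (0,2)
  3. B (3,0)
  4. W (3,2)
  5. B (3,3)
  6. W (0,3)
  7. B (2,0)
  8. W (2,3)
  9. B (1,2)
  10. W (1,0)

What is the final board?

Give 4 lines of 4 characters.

Answer: B.WW
W.B.
B..W
B.W.

Derivation:
Move 1: B@(0,0) -> caps B=0 W=0
Move 2: W@(0,2) -> caps B=0 W=0
Move 3: B@(3,0) -> caps B=0 W=0
Move 4: W@(3,2) -> caps B=0 W=0
Move 5: B@(3,3) -> caps B=0 W=0
Move 6: W@(0,3) -> caps B=0 W=0
Move 7: B@(2,0) -> caps B=0 W=0
Move 8: W@(2,3) -> caps B=0 W=1
Move 9: B@(1,2) -> caps B=0 W=1
Move 10: W@(1,0) -> caps B=0 W=1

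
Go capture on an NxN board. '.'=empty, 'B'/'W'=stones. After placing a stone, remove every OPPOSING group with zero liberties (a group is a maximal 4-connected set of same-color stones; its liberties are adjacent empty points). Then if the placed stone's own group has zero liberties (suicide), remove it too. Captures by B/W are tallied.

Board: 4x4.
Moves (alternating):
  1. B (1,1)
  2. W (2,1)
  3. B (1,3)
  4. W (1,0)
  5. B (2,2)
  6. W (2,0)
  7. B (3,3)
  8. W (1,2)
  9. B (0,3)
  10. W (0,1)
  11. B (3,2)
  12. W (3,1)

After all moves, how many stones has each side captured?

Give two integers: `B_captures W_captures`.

Answer: 0 1

Derivation:
Move 1: B@(1,1) -> caps B=0 W=0
Move 2: W@(2,1) -> caps B=0 W=0
Move 3: B@(1,3) -> caps B=0 W=0
Move 4: W@(1,0) -> caps B=0 W=0
Move 5: B@(2,2) -> caps B=0 W=0
Move 6: W@(2,0) -> caps B=0 W=0
Move 7: B@(3,3) -> caps B=0 W=0
Move 8: W@(1,2) -> caps B=0 W=0
Move 9: B@(0,3) -> caps B=0 W=0
Move 10: W@(0,1) -> caps B=0 W=1
Move 11: B@(3,2) -> caps B=0 W=1
Move 12: W@(3,1) -> caps B=0 W=1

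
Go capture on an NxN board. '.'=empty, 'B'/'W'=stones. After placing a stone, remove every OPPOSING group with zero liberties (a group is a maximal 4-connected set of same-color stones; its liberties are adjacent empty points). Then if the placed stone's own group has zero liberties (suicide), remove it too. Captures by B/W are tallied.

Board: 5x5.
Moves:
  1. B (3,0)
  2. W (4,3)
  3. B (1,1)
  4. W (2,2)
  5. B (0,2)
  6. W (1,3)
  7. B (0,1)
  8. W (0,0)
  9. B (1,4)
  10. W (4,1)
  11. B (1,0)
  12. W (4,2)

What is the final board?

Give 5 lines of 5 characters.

Answer: .BB..
BB.WB
..W..
B....
.WWW.

Derivation:
Move 1: B@(3,0) -> caps B=0 W=0
Move 2: W@(4,3) -> caps B=0 W=0
Move 3: B@(1,1) -> caps B=0 W=0
Move 4: W@(2,2) -> caps B=0 W=0
Move 5: B@(0,2) -> caps B=0 W=0
Move 6: W@(1,3) -> caps B=0 W=0
Move 7: B@(0,1) -> caps B=0 W=0
Move 8: W@(0,0) -> caps B=0 W=0
Move 9: B@(1,4) -> caps B=0 W=0
Move 10: W@(4,1) -> caps B=0 W=0
Move 11: B@(1,0) -> caps B=1 W=0
Move 12: W@(4,2) -> caps B=1 W=0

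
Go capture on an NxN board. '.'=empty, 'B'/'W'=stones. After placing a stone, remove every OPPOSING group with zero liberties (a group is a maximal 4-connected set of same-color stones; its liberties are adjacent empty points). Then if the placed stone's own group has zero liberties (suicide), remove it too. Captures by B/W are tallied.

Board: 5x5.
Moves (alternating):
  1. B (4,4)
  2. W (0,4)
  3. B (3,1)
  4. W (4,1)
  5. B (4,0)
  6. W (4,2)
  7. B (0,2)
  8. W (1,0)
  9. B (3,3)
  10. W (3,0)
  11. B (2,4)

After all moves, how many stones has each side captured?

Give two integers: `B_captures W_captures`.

Answer: 0 1

Derivation:
Move 1: B@(4,4) -> caps B=0 W=0
Move 2: W@(0,4) -> caps B=0 W=0
Move 3: B@(3,1) -> caps B=0 W=0
Move 4: W@(4,1) -> caps B=0 W=0
Move 5: B@(4,0) -> caps B=0 W=0
Move 6: W@(4,2) -> caps B=0 W=0
Move 7: B@(0,2) -> caps B=0 W=0
Move 8: W@(1,0) -> caps B=0 W=0
Move 9: B@(3,3) -> caps B=0 W=0
Move 10: W@(3,0) -> caps B=0 W=1
Move 11: B@(2,4) -> caps B=0 W=1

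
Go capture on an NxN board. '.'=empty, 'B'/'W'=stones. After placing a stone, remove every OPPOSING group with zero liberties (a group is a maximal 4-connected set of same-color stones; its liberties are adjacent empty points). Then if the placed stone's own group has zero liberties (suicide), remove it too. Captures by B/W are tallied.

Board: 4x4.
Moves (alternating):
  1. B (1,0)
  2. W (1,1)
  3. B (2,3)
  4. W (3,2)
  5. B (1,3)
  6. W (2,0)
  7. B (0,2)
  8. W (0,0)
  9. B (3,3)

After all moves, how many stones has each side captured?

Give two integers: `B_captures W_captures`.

Answer: 0 1

Derivation:
Move 1: B@(1,0) -> caps B=0 W=0
Move 2: W@(1,1) -> caps B=0 W=0
Move 3: B@(2,3) -> caps B=0 W=0
Move 4: W@(3,2) -> caps B=0 W=0
Move 5: B@(1,3) -> caps B=0 W=0
Move 6: W@(2,0) -> caps B=0 W=0
Move 7: B@(0,2) -> caps B=0 W=0
Move 8: W@(0,0) -> caps B=0 W=1
Move 9: B@(3,3) -> caps B=0 W=1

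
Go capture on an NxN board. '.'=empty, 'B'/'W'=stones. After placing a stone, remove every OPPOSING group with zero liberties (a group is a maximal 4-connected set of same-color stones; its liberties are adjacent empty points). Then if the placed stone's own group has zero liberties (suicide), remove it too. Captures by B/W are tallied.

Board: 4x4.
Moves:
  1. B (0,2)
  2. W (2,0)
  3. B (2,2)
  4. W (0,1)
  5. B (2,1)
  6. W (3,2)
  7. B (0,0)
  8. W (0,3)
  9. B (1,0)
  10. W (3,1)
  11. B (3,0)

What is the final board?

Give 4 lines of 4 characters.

Answer: BWBW
B...
.BB.
BWW.

Derivation:
Move 1: B@(0,2) -> caps B=0 W=0
Move 2: W@(2,0) -> caps B=0 W=0
Move 3: B@(2,2) -> caps B=0 W=0
Move 4: W@(0,1) -> caps B=0 W=0
Move 5: B@(2,1) -> caps B=0 W=0
Move 6: W@(3,2) -> caps B=0 W=0
Move 7: B@(0,0) -> caps B=0 W=0
Move 8: W@(0,3) -> caps B=0 W=0
Move 9: B@(1,0) -> caps B=0 W=0
Move 10: W@(3,1) -> caps B=0 W=0
Move 11: B@(3,0) -> caps B=1 W=0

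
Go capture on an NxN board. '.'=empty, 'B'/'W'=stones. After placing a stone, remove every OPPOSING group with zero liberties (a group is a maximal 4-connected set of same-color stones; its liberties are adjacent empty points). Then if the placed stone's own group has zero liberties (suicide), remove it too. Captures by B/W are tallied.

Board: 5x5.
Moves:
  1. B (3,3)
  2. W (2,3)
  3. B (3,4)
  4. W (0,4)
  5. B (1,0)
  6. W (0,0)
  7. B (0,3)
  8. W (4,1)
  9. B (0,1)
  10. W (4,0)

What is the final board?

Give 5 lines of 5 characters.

Move 1: B@(3,3) -> caps B=0 W=0
Move 2: W@(2,3) -> caps B=0 W=0
Move 3: B@(3,4) -> caps B=0 W=0
Move 4: W@(0,4) -> caps B=0 W=0
Move 5: B@(1,0) -> caps B=0 W=0
Move 6: W@(0,0) -> caps B=0 W=0
Move 7: B@(0,3) -> caps B=0 W=0
Move 8: W@(4,1) -> caps B=0 W=0
Move 9: B@(0,1) -> caps B=1 W=0
Move 10: W@(4,0) -> caps B=1 W=0

Answer: .B.BW
B....
...W.
...BB
WW...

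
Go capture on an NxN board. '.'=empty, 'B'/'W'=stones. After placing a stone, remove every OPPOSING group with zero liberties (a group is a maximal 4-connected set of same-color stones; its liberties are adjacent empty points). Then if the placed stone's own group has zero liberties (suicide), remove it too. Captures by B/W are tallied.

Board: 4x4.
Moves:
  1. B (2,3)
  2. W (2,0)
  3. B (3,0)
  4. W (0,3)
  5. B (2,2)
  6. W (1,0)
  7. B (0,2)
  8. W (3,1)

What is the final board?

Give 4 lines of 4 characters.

Move 1: B@(2,3) -> caps B=0 W=0
Move 2: W@(2,0) -> caps B=0 W=0
Move 3: B@(3,0) -> caps B=0 W=0
Move 4: W@(0,3) -> caps B=0 W=0
Move 5: B@(2,2) -> caps B=0 W=0
Move 6: W@(1,0) -> caps B=0 W=0
Move 7: B@(0,2) -> caps B=0 W=0
Move 8: W@(3,1) -> caps B=0 W=1

Answer: ..BW
W...
W.BB
.W..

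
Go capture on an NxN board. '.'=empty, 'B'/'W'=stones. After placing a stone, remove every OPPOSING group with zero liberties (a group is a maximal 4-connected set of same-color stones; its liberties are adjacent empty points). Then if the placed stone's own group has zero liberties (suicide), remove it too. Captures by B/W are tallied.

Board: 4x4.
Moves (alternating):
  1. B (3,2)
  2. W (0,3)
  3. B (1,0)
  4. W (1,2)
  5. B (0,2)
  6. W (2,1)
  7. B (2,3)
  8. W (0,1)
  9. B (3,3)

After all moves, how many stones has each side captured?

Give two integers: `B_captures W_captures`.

Answer: 0 1

Derivation:
Move 1: B@(3,2) -> caps B=0 W=0
Move 2: W@(0,3) -> caps B=0 W=0
Move 3: B@(1,0) -> caps B=0 W=0
Move 4: W@(1,2) -> caps B=0 W=0
Move 5: B@(0,2) -> caps B=0 W=0
Move 6: W@(2,1) -> caps B=0 W=0
Move 7: B@(2,3) -> caps B=0 W=0
Move 8: W@(0,1) -> caps B=0 W=1
Move 9: B@(3,3) -> caps B=0 W=1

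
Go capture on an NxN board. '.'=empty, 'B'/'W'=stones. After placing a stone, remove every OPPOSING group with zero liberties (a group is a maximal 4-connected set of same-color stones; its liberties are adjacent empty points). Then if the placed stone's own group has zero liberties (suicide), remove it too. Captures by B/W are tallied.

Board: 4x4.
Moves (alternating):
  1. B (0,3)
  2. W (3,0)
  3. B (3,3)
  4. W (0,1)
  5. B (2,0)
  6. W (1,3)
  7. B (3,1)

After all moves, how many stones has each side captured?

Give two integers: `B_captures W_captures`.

Answer: 1 0

Derivation:
Move 1: B@(0,3) -> caps B=0 W=0
Move 2: W@(3,0) -> caps B=0 W=0
Move 3: B@(3,3) -> caps B=0 W=0
Move 4: W@(0,1) -> caps B=0 W=0
Move 5: B@(2,0) -> caps B=0 W=0
Move 6: W@(1,3) -> caps B=0 W=0
Move 7: B@(3,1) -> caps B=1 W=0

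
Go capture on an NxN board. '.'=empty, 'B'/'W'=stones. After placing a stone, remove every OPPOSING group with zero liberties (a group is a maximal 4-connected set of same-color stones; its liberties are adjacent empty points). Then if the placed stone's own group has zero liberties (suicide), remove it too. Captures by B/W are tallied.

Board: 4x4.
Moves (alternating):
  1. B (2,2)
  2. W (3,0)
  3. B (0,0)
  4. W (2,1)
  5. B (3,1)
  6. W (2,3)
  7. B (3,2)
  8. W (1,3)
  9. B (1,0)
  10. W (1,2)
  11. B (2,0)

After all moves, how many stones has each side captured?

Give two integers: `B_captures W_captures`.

Answer: 1 0

Derivation:
Move 1: B@(2,2) -> caps B=0 W=0
Move 2: W@(3,0) -> caps B=0 W=0
Move 3: B@(0,0) -> caps B=0 W=0
Move 4: W@(2,1) -> caps B=0 W=0
Move 5: B@(3,1) -> caps B=0 W=0
Move 6: W@(2,3) -> caps B=0 W=0
Move 7: B@(3,2) -> caps B=0 W=0
Move 8: W@(1,3) -> caps B=0 W=0
Move 9: B@(1,0) -> caps B=0 W=0
Move 10: W@(1,2) -> caps B=0 W=0
Move 11: B@(2,0) -> caps B=1 W=0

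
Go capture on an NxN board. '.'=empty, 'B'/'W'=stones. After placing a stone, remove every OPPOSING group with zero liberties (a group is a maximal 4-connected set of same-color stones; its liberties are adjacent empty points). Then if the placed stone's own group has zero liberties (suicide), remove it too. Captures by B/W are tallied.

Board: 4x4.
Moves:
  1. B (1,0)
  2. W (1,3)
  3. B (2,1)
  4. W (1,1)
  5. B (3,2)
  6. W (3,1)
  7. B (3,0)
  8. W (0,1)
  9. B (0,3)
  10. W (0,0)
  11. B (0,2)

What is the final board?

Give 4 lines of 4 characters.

Move 1: B@(1,0) -> caps B=0 W=0
Move 2: W@(1,3) -> caps B=0 W=0
Move 3: B@(2,1) -> caps B=0 W=0
Move 4: W@(1,1) -> caps B=0 W=0
Move 5: B@(3,2) -> caps B=0 W=0
Move 6: W@(3,1) -> caps B=0 W=0
Move 7: B@(3,0) -> caps B=1 W=0
Move 8: W@(0,1) -> caps B=1 W=0
Move 9: B@(0,3) -> caps B=1 W=0
Move 10: W@(0,0) -> caps B=1 W=0
Move 11: B@(0,2) -> caps B=1 W=0

Answer: WWBB
BW.W
.B..
B.B.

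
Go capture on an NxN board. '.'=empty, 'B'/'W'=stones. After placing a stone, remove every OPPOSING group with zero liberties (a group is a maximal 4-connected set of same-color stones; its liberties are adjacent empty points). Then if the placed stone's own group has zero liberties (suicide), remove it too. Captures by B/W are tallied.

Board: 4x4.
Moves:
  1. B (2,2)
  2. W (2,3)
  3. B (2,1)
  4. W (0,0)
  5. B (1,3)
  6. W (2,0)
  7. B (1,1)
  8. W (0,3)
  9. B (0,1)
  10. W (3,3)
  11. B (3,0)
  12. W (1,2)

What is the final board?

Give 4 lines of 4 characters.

Answer: WB.W
.BW.
WBBW
B..W

Derivation:
Move 1: B@(2,2) -> caps B=0 W=0
Move 2: W@(2,3) -> caps B=0 W=0
Move 3: B@(2,1) -> caps B=0 W=0
Move 4: W@(0,0) -> caps B=0 W=0
Move 5: B@(1,3) -> caps B=0 W=0
Move 6: W@(2,0) -> caps B=0 W=0
Move 7: B@(1,1) -> caps B=0 W=0
Move 8: W@(0,3) -> caps B=0 W=0
Move 9: B@(0,1) -> caps B=0 W=0
Move 10: W@(3,3) -> caps B=0 W=0
Move 11: B@(3,0) -> caps B=0 W=0
Move 12: W@(1,2) -> caps B=0 W=1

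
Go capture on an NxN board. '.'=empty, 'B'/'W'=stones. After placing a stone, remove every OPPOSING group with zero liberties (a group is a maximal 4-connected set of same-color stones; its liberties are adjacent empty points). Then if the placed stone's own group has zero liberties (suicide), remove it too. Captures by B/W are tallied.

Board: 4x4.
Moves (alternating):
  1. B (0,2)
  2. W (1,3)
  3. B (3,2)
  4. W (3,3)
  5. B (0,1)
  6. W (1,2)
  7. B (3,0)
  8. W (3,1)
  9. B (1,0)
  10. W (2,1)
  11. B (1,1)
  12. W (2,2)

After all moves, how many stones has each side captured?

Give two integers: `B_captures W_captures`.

Move 1: B@(0,2) -> caps B=0 W=0
Move 2: W@(1,3) -> caps B=0 W=0
Move 3: B@(3,2) -> caps B=0 W=0
Move 4: W@(3,3) -> caps B=0 W=0
Move 5: B@(0,1) -> caps B=0 W=0
Move 6: W@(1,2) -> caps B=0 W=0
Move 7: B@(3,0) -> caps B=0 W=0
Move 8: W@(3,1) -> caps B=0 W=0
Move 9: B@(1,0) -> caps B=0 W=0
Move 10: W@(2,1) -> caps B=0 W=0
Move 11: B@(1,1) -> caps B=0 W=0
Move 12: W@(2,2) -> caps B=0 W=1

Answer: 0 1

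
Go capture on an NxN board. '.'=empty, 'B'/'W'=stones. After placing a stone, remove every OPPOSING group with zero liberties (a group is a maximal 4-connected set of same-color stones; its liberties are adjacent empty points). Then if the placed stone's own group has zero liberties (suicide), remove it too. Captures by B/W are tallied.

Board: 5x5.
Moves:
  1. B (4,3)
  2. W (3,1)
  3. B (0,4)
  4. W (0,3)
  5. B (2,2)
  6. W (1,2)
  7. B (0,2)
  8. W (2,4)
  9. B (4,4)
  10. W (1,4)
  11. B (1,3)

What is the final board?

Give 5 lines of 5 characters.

Answer: ..BW.
..WBW
..B.W
.W...
...BB

Derivation:
Move 1: B@(4,3) -> caps B=0 W=0
Move 2: W@(3,1) -> caps B=0 W=0
Move 3: B@(0,4) -> caps B=0 W=0
Move 4: W@(0,3) -> caps B=0 W=0
Move 5: B@(2,2) -> caps B=0 W=0
Move 6: W@(1,2) -> caps B=0 W=0
Move 7: B@(0,2) -> caps B=0 W=0
Move 8: W@(2,4) -> caps B=0 W=0
Move 9: B@(4,4) -> caps B=0 W=0
Move 10: W@(1,4) -> caps B=0 W=1
Move 11: B@(1,3) -> caps B=0 W=1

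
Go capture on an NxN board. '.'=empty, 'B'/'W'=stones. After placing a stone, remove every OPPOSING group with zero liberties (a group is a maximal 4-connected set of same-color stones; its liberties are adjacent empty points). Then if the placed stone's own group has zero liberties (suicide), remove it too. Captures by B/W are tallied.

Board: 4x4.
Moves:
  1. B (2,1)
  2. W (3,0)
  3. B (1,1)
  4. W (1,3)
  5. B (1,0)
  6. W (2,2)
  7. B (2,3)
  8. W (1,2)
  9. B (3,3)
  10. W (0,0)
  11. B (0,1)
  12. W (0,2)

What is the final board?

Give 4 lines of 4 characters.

Move 1: B@(2,1) -> caps B=0 W=0
Move 2: W@(3,0) -> caps B=0 W=0
Move 3: B@(1,1) -> caps B=0 W=0
Move 4: W@(1,3) -> caps B=0 W=0
Move 5: B@(1,0) -> caps B=0 W=0
Move 6: W@(2,2) -> caps B=0 W=0
Move 7: B@(2,3) -> caps B=0 W=0
Move 8: W@(1,2) -> caps B=0 W=0
Move 9: B@(3,3) -> caps B=0 W=0
Move 10: W@(0,0) -> caps B=0 W=0
Move 11: B@(0,1) -> caps B=1 W=0
Move 12: W@(0,2) -> caps B=1 W=0

Answer: .BW.
BBWW
.BWB
W..B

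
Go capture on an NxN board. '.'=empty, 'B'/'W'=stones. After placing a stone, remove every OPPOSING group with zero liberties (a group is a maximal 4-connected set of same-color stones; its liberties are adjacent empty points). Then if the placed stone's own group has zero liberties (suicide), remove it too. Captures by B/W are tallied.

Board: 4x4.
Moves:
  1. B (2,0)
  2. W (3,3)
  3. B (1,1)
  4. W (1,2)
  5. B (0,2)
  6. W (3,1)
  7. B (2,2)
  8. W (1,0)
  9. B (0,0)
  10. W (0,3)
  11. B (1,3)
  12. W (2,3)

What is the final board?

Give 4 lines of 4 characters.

Move 1: B@(2,0) -> caps B=0 W=0
Move 2: W@(3,3) -> caps B=0 W=0
Move 3: B@(1,1) -> caps B=0 W=0
Move 4: W@(1,2) -> caps B=0 W=0
Move 5: B@(0,2) -> caps B=0 W=0
Move 6: W@(3,1) -> caps B=0 W=0
Move 7: B@(2,2) -> caps B=0 W=0
Move 8: W@(1,0) -> caps B=0 W=0
Move 9: B@(0,0) -> caps B=1 W=0
Move 10: W@(0,3) -> caps B=1 W=0
Move 11: B@(1,3) -> caps B=3 W=0
Move 12: W@(2,3) -> caps B=3 W=0

Answer: B.B.
.B.B
B.BW
.W.W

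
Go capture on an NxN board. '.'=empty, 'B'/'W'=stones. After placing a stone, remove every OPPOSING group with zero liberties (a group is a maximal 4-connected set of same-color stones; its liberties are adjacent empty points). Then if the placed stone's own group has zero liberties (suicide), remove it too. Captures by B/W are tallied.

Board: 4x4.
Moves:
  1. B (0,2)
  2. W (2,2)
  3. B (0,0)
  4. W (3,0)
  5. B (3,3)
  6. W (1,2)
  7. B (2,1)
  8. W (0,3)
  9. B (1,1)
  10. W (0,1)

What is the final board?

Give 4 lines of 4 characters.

Move 1: B@(0,2) -> caps B=0 W=0
Move 2: W@(2,2) -> caps B=0 W=0
Move 3: B@(0,0) -> caps B=0 W=0
Move 4: W@(3,0) -> caps B=0 W=0
Move 5: B@(3,3) -> caps B=0 W=0
Move 6: W@(1,2) -> caps B=0 W=0
Move 7: B@(2,1) -> caps B=0 W=0
Move 8: W@(0,3) -> caps B=0 W=0
Move 9: B@(1,1) -> caps B=0 W=0
Move 10: W@(0,1) -> caps B=0 W=1

Answer: BW.W
.BW.
.BW.
W..B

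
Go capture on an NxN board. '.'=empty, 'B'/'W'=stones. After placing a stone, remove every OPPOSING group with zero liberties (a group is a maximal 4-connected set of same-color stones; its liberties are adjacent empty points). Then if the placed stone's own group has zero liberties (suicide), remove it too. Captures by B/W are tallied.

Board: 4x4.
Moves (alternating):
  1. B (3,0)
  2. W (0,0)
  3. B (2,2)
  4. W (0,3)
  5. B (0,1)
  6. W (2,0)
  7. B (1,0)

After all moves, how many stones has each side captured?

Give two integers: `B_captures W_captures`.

Answer: 1 0

Derivation:
Move 1: B@(3,0) -> caps B=0 W=0
Move 2: W@(0,0) -> caps B=0 W=0
Move 3: B@(2,2) -> caps B=0 W=0
Move 4: W@(0,3) -> caps B=0 W=0
Move 5: B@(0,1) -> caps B=0 W=0
Move 6: W@(2,0) -> caps B=0 W=0
Move 7: B@(1,0) -> caps B=1 W=0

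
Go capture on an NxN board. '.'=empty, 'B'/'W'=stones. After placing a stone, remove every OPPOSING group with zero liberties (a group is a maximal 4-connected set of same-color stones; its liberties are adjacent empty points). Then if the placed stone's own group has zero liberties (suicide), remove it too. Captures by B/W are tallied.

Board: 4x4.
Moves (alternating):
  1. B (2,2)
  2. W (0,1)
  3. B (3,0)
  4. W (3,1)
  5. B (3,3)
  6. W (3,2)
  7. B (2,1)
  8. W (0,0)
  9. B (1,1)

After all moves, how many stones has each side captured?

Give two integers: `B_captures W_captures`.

Answer: 2 0

Derivation:
Move 1: B@(2,2) -> caps B=0 W=0
Move 2: W@(0,1) -> caps B=0 W=0
Move 3: B@(3,0) -> caps B=0 W=0
Move 4: W@(3,1) -> caps B=0 W=0
Move 5: B@(3,3) -> caps B=0 W=0
Move 6: W@(3,2) -> caps B=0 W=0
Move 7: B@(2,1) -> caps B=2 W=0
Move 8: W@(0,0) -> caps B=2 W=0
Move 9: B@(1,1) -> caps B=2 W=0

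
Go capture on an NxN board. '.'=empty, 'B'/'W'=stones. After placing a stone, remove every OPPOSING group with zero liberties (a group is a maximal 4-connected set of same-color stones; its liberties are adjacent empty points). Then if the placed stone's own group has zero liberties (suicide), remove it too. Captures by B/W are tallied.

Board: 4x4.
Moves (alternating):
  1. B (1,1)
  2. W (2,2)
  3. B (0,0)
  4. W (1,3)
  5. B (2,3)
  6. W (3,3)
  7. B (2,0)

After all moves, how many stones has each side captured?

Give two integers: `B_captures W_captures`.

Move 1: B@(1,1) -> caps B=0 W=0
Move 2: W@(2,2) -> caps B=0 W=0
Move 3: B@(0,0) -> caps B=0 W=0
Move 4: W@(1,3) -> caps B=0 W=0
Move 5: B@(2,3) -> caps B=0 W=0
Move 6: W@(3,3) -> caps B=0 W=1
Move 7: B@(2,0) -> caps B=0 W=1

Answer: 0 1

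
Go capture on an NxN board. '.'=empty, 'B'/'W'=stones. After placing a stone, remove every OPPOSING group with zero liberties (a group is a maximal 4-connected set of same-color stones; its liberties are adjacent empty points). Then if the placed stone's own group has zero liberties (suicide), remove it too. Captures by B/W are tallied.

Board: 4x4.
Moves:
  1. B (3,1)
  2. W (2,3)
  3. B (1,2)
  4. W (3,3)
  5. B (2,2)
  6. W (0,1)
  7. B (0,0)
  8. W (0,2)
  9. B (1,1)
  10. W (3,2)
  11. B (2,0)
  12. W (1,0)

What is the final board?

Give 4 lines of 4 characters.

Move 1: B@(3,1) -> caps B=0 W=0
Move 2: W@(2,3) -> caps B=0 W=0
Move 3: B@(1,2) -> caps B=0 W=0
Move 4: W@(3,3) -> caps B=0 W=0
Move 5: B@(2,2) -> caps B=0 W=0
Move 6: W@(0,1) -> caps B=0 W=0
Move 7: B@(0,0) -> caps B=0 W=0
Move 8: W@(0,2) -> caps B=0 W=0
Move 9: B@(1,1) -> caps B=0 W=0
Move 10: W@(3,2) -> caps B=0 W=0
Move 11: B@(2,0) -> caps B=0 W=0
Move 12: W@(1,0) -> caps B=0 W=1

Answer: .WW.
WBB.
B.BW
.BWW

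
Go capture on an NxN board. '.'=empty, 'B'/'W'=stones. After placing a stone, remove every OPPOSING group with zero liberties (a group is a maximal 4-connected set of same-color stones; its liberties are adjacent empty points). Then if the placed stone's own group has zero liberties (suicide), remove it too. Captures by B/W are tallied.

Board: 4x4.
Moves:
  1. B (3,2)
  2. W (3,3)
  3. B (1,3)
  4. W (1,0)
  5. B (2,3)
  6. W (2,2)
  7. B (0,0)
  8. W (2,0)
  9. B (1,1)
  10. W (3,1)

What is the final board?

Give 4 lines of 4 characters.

Answer: B...
WB.B
W.WB
.WB.

Derivation:
Move 1: B@(3,2) -> caps B=0 W=0
Move 2: W@(3,3) -> caps B=0 W=0
Move 3: B@(1,3) -> caps B=0 W=0
Move 4: W@(1,0) -> caps B=0 W=0
Move 5: B@(2,3) -> caps B=1 W=0
Move 6: W@(2,2) -> caps B=1 W=0
Move 7: B@(0,0) -> caps B=1 W=0
Move 8: W@(2,0) -> caps B=1 W=0
Move 9: B@(1,1) -> caps B=1 W=0
Move 10: W@(3,1) -> caps B=1 W=0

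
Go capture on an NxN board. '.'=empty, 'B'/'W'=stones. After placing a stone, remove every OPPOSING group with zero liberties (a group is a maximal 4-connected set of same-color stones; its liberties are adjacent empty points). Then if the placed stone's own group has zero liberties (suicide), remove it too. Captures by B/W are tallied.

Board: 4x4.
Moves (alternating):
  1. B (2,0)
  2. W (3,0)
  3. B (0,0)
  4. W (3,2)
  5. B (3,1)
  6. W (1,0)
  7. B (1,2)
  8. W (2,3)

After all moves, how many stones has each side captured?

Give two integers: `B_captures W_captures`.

Move 1: B@(2,0) -> caps B=0 W=0
Move 2: W@(3,0) -> caps B=0 W=0
Move 3: B@(0,0) -> caps B=0 W=0
Move 4: W@(3,2) -> caps B=0 W=0
Move 5: B@(3,1) -> caps B=1 W=0
Move 6: W@(1,0) -> caps B=1 W=0
Move 7: B@(1,2) -> caps B=1 W=0
Move 8: W@(2,3) -> caps B=1 W=0

Answer: 1 0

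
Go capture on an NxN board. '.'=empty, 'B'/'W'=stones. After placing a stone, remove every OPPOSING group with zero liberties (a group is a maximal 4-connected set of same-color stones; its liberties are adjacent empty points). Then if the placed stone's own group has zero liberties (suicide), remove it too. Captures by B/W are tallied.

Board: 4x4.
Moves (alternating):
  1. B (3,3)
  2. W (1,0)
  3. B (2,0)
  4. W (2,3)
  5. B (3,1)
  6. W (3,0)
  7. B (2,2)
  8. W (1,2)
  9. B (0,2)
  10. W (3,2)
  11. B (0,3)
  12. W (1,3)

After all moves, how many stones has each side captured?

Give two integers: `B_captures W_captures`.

Move 1: B@(3,3) -> caps B=0 W=0
Move 2: W@(1,0) -> caps B=0 W=0
Move 3: B@(2,0) -> caps B=0 W=0
Move 4: W@(2,3) -> caps B=0 W=0
Move 5: B@(3,1) -> caps B=0 W=0
Move 6: W@(3,0) -> caps B=0 W=0
Move 7: B@(2,2) -> caps B=0 W=0
Move 8: W@(1,2) -> caps B=0 W=0
Move 9: B@(0,2) -> caps B=0 W=0
Move 10: W@(3,2) -> caps B=0 W=1
Move 11: B@(0,3) -> caps B=0 W=1
Move 12: W@(1,3) -> caps B=0 W=1

Answer: 0 1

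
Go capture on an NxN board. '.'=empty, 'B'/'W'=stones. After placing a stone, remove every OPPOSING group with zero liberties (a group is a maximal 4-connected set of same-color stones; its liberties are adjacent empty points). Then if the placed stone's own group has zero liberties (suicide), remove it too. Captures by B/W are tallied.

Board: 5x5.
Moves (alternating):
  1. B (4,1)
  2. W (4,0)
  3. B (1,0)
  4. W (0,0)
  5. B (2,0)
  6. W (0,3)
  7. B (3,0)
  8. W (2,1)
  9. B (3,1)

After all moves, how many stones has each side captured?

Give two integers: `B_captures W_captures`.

Move 1: B@(4,1) -> caps B=0 W=0
Move 2: W@(4,0) -> caps B=0 W=0
Move 3: B@(1,0) -> caps B=0 W=0
Move 4: W@(0,0) -> caps B=0 W=0
Move 5: B@(2,0) -> caps B=0 W=0
Move 6: W@(0,3) -> caps B=0 W=0
Move 7: B@(3,0) -> caps B=1 W=0
Move 8: W@(2,1) -> caps B=1 W=0
Move 9: B@(3,1) -> caps B=1 W=0

Answer: 1 0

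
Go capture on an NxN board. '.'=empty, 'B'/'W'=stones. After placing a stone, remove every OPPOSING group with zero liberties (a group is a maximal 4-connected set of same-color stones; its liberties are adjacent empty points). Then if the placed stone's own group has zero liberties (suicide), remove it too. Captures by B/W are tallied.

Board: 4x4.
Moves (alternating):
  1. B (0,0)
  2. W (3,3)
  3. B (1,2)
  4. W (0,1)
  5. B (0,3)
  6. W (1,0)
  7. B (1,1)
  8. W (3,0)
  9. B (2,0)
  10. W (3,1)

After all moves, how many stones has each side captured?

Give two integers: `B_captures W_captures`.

Move 1: B@(0,0) -> caps B=0 W=0
Move 2: W@(3,3) -> caps B=0 W=0
Move 3: B@(1,2) -> caps B=0 W=0
Move 4: W@(0,1) -> caps B=0 W=0
Move 5: B@(0,3) -> caps B=0 W=0
Move 6: W@(1,0) -> caps B=0 W=1
Move 7: B@(1,1) -> caps B=0 W=1
Move 8: W@(3,0) -> caps B=0 W=1
Move 9: B@(2,0) -> caps B=0 W=1
Move 10: W@(3,1) -> caps B=0 W=1

Answer: 0 1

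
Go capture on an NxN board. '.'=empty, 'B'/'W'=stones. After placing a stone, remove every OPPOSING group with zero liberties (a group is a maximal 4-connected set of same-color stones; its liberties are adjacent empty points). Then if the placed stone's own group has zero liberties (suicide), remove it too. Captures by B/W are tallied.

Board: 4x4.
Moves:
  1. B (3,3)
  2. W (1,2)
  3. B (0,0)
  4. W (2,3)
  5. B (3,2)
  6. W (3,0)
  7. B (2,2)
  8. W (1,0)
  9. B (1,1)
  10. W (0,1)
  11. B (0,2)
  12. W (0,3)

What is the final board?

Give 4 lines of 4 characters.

Answer: .W.W
WBW.
..BW
W.BB

Derivation:
Move 1: B@(3,3) -> caps B=0 W=0
Move 2: W@(1,2) -> caps B=0 W=0
Move 3: B@(0,0) -> caps B=0 W=0
Move 4: W@(2,3) -> caps B=0 W=0
Move 5: B@(3,2) -> caps B=0 W=0
Move 6: W@(3,0) -> caps B=0 W=0
Move 7: B@(2,2) -> caps B=0 W=0
Move 8: W@(1,0) -> caps B=0 W=0
Move 9: B@(1,1) -> caps B=0 W=0
Move 10: W@(0,1) -> caps B=0 W=1
Move 11: B@(0,2) -> caps B=0 W=1
Move 12: W@(0,3) -> caps B=0 W=2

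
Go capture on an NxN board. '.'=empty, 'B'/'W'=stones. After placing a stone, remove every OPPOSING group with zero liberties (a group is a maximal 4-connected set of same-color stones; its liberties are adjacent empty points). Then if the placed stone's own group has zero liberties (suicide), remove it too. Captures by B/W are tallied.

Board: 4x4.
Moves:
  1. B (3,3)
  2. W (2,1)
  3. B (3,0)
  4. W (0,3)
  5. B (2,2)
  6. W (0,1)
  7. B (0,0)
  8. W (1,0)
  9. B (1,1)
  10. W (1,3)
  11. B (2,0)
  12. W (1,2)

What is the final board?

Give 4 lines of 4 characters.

Answer: .W.W
W.WW
BWB.
B..B

Derivation:
Move 1: B@(3,3) -> caps B=0 W=0
Move 2: W@(2,1) -> caps B=0 W=0
Move 3: B@(3,0) -> caps B=0 W=0
Move 4: W@(0,3) -> caps B=0 W=0
Move 5: B@(2,2) -> caps B=0 W=0
Move 6: W@(0,1) -> caps B=0 W=0
Move 7: B@(0,0) -> caps B=0 W=0
Move 8: W@(1,0) -> caps B=0 W=1
Move 9: B@(1,1) -> caps B=0 W=1
Move 10: W@(1,3) -> caps B=0 W=1
Move 11: B@(2,0) -> caps B=0 W=1
Move 12: W@(1,2) -> caps B=0 W=2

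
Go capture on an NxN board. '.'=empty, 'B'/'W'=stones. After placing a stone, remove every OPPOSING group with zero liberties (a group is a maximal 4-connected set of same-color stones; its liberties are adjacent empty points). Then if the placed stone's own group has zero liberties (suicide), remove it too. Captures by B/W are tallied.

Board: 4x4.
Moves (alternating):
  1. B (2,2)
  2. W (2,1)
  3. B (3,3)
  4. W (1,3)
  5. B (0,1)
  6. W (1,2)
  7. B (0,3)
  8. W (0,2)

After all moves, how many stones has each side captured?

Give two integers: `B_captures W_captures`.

Move 1: B@(2,2) -> caps B=0 W=0
Move 2: W@(2,1) -> caps B=0 W=0
Move 3: B@(3,3) -> caps B=0 W=0
Move 4: W@(1,3) -> caps B=0 W=0
Move 5: B@(0,1) -> caps B=0 W=0
Move 6: W@(1,2) -> caps B=0 W=0
Move 7: B@(0,3) -> caps B=0 W=0
Move 8: W@(0,2) -> caps B=0 W=1

Answer: 0 1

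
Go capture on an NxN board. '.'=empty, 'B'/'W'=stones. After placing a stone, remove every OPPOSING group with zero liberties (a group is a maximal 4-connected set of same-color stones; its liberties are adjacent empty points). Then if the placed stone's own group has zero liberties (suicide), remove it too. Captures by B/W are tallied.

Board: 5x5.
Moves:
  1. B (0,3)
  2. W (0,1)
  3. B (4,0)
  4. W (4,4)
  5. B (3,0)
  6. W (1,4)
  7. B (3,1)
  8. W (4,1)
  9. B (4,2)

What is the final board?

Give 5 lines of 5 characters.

Answer: .W.B.
....W
.....
BB...
B.B.W

Derivation:
Move 1: B@(0,3) -> caps B=0 W=0
Move 2: W@(0,1) -> caps B=0 W=0
Move 3: B@(4,0) -> caps B=0 W=0
Move 4: W@(4,4) -> caps B=0 W=0
Move 5: B@(3,0) -> caps B=0 W=0
Move 6: W@(1,4) -> caps B=0 W=0
Move 7: B@(3,1) -> caps B=0 W=0
Move 8: W@(4,1) -> caps B=0 W=0
Move 9: B@(4,2) -> caps B=1 W=0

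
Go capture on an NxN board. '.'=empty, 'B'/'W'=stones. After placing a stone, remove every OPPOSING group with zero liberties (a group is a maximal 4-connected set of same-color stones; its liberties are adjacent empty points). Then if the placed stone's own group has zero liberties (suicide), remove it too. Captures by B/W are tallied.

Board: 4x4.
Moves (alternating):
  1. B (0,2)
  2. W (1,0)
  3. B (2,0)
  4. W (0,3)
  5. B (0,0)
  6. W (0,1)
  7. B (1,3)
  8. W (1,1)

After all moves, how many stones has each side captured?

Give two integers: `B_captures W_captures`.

Move 1: B@(0,2) -> caps B=0 W=0
Move 2: W@(1,0) -> caps B=0 W=0
Move 3: B@(2,0) -> caps B=0 W=0
Move 4: W@(0,3) -> caps B=0 W=0
Move 5: B@(0,0) -> caps B=0 W=0
Move 6: W@(0,1) -> caps B=0 W=1
Move 7: B@(1,3) -> caps B=1 W=1
Move 8: W@(1,1) -> caps B=1 W=1

Answer: 1 1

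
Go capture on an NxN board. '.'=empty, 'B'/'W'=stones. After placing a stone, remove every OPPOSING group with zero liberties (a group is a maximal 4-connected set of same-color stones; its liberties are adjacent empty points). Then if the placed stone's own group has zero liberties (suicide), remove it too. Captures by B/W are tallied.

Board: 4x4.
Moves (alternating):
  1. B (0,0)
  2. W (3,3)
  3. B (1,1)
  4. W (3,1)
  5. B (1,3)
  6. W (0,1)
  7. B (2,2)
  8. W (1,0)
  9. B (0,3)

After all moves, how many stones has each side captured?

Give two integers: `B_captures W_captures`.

Move 1: B@(0,0) -> caps B=0 W=0
Move 2: W@(3,3) -> caps B=0 W=0
Move 3: B@(1,1) -> caps B=0 W=0
Move 4: W@(3,1) -> caps B=0 W=0
Move 5: B@(1,3) -> caps B=0 W=0
Move 6: W@(0,1) -> caps B=0 W=0
Move 7: B@(2,2) -> caps B=0 W=0
Move 8: W@(1,0) -> caps B=0 W=1
Move 9: B@(0,3) -> caps B=0 W=1

Answer: 0 1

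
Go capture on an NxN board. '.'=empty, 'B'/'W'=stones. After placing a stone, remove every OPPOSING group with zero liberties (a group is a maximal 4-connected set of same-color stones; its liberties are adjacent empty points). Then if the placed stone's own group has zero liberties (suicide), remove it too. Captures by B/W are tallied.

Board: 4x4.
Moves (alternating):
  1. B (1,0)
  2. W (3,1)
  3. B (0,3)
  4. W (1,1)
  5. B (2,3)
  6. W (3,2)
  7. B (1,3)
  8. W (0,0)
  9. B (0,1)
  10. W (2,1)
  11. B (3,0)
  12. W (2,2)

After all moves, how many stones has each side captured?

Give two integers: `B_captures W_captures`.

Move 1: B@(1,0) -> caps B=0 W=0
Move 2: W@(3,1) -> caps B=0 W=0
Move 3: B@(0,3) -> caps B=0 W=0
Move 4: W@(1,1) -> caps B=0 W=0
Move 5: B@(2,3) -> caps B=0 W=0
Move 6: W@(3,2) -> caps B=0 W=0
Move 7: B@(1,3) -> caps B=0 W=0
Move 8: W@(0,0) -> caps B=0 W=0
Move 9: B@(0,1) -> caps B=1 W=0
Move 10: W@(2,1) -> caps B=1 W=0
Move 11: B@(3,0) -> caps B=1 W=0
Move 12: W@(2,2) -> caps B=1 W=0

Answer: 1 0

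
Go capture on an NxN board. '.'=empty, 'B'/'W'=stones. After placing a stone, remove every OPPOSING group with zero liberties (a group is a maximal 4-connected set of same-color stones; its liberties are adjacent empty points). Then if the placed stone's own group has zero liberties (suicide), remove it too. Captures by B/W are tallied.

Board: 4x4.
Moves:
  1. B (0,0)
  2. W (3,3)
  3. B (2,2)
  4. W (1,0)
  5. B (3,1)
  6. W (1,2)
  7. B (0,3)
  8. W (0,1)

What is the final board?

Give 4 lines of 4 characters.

Move 1: B@(0,0) -> caps B=0 W=0
Move 2: W@(3,3) -> caps B=0 W=0
Move 3: B@(2,2) -> caps B=0 W=0
Move 4: W@(1,0) -> caps B=0 W=0
Move 5: B@(3,1) -> caps B=0 W=0
Move 6: W@(1,2) -> caps B=0 W=0
Move 7: B@(0,3) -> caps B=0 W=0
Move 8: W@(0,1) -> caps B=0 W=1

Answer: .W.B
W.W.
..B.
.B.W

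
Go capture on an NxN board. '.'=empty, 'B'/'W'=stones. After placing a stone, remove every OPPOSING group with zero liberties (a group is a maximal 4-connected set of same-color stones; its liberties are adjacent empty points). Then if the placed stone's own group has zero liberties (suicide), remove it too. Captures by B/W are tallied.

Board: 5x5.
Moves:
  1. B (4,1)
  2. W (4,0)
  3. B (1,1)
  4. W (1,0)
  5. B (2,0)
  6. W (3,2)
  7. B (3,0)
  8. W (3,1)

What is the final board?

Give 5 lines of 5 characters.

Answer: .....
WB...
B....
BWW..
.B...

Derivation:
Move 1: B@(4,1) -> caps B=0 W=0
Move 2: W@(4,0) -> caps B=0 W=0
Move 3: B@(1,1) -> caps B=0 W=0
Move 4: W@(1,0) -> caps B=0 W=0
Move 5: B@(2,0) -> caps B=0 W=0
Move 6: W@(3,2) -> caps B=0 W=0
Move 7: B@(3,0) -> caps B=1 W=0
Move 8: W@(3,1) -> caps B=1 W=0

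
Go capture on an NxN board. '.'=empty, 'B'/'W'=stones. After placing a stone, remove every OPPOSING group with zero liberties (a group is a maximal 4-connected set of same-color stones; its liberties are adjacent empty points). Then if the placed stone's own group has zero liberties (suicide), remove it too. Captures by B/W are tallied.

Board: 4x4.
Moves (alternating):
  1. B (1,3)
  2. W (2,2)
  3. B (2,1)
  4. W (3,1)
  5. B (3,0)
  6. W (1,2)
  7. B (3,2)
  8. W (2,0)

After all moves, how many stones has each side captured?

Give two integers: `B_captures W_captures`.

Move 1: B@(1,3) -> caps B=0 W=0
Move 2: W@(2,2) -> caps B=0 W=0
Move 3: B@(2,1) -> caps B=0 W=0
Move 4: W@(3,1) -> caps B=0 W=0
Move 5: B@(3,0) -> caps B=0 W=0
Move 6: W@(1,2) -> caps B=0 W=0
Move 7: B@(3,2) -> caps B=1 W=0
Move 8: W@(2,0) -> caps B=1 W=0

Answer: 1 0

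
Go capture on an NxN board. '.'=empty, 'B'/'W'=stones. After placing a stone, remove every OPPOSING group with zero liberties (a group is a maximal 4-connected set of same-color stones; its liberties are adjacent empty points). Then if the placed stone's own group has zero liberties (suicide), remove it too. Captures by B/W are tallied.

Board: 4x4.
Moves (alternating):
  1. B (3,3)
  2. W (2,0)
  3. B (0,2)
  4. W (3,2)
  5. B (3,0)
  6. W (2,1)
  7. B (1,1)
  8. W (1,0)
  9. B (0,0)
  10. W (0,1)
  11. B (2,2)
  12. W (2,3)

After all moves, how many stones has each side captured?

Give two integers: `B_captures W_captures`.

Answer: 0 2

Derivation:
Move 1: B@(3,3) -> caps B=0 W=0
Move 2: W@(2,0) -> caps B=0 W=0
Move 3: B@(0,2) -> caps B=0 W=0
Move 4: W@(3,2) -> caps B=0 W=0
Move 5: B@(3,0) -> caps B=0 W=0
Move 6: W@(2,1) -> caps B=0 W=0
Move 7: B@(1,1) -> caps B=0 W=0
Move 8: W@(1,0) -> caps B=0 W=0
Move 9: B@(0,0) -> caps B=0 W=0
Move 10: W@(0,1) -> caps B=0 W=1
Move 11: B@(2,2) -> caps B=0 W=1
Move 12: W@(2,3) -> caps B=0 W=2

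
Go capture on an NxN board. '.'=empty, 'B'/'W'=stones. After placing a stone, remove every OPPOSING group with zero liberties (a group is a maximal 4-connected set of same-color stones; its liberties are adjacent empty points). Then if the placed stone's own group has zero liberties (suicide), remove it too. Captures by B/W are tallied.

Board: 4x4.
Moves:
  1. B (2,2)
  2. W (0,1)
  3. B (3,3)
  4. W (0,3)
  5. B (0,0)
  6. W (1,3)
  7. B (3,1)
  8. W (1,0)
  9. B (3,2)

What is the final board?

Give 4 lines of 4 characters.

Answer: .W.W
W..W
..B.
.BBB

Derivation:
Move 1: B@(2,2) -> caps B=0 W=0
Move 2: W@(0,1) -> caps B=0 W=0
Move 3: B@(3,3) -> caps B=0 W=0
Move 4: W@(0,3) -> caps B=0 W=0
Move 5: B@(0,0) -> caps B=0 W=0
Move 6: W@(1,3) -> caps B=0 W=0
Move 7: B@(3,1) -> caps B=0 W=0
Move 8: W@(1,0) -> caps B=0 W=1
Move 9: B@(3,2) -> caps B=0 W=1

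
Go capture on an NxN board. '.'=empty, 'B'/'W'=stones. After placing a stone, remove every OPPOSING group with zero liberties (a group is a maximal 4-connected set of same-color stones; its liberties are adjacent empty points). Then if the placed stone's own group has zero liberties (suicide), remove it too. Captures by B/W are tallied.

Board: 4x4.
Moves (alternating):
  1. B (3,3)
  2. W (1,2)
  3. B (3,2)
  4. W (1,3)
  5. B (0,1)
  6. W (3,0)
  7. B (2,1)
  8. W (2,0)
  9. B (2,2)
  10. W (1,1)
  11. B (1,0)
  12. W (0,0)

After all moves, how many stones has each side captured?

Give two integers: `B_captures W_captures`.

Move 1: B@(3,3) -> caps B=0 W=0
Move 2: W@(1,2) -> caps B=0 W=0
Move 3: B@(3,2) -> caps B=0 W=0
Move 4: W@(1,3) -> caps B=0 W=0
Move 5: B@(0,1) -> caps B=0 W=0
Move 6: W@(3,0) -> caps B=0 W=0
Move 7: B@(2,1) -> caps B=0 W=0
Move 8: W@(2,0) -> caps B=0 W=0
Move 9: B@(2,2) -> caps B=0 W=0
Move 10: W@(1,1) -> caps B=0 W=0
Move 11: B@(1,0) -> caps B=0 W=0
Move 12: W@(0,0) -> caps B=0 W=1

Answer: 0 1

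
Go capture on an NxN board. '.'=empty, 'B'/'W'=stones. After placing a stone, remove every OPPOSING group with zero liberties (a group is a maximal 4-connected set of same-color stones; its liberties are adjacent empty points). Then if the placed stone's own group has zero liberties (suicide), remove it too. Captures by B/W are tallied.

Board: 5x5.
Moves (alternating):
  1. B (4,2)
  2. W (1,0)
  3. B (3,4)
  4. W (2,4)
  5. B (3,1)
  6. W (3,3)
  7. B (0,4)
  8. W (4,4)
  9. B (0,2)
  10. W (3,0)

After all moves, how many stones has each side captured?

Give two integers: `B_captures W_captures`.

Answer: 0 1

Derivation:
Move 1: B@(4,2) -> caps B=0 W=0
Move 2: W@(1,0) -> caps B=0 W=0
Move 3: B@(3,4) -> caps B=0 W=0
Move 4: W@(2,4) -> caps B=0 W=0
Move 5: B@(3,1) -> caps B=0 W=0
Move 6: W@(3,3) -> caps B=0 W=0
Move 7: B@(0,4) -> caps B=0 W=0
Move 8: W@(4,4) -> caps B=0 W=1
Move 9: B@(0,2) -> caps B=0 W=1
Move 10: W@(3,0) -> caps B=0 W=1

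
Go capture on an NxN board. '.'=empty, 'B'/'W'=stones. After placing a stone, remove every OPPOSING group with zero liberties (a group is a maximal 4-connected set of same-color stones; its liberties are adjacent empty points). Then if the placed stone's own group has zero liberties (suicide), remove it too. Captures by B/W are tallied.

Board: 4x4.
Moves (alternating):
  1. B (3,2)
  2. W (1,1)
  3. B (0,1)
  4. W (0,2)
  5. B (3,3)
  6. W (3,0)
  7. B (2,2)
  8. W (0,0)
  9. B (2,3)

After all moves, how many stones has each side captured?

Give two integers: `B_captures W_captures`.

Answer: 0 1

Derivation:
Move 1: B@(3,2) -> caps B=0 W=0
Move 2: W@(1,1) -> caps B=0 W=0
Move 3: B@(0,1) -> caps B=0 W=0
Move 4: W@(0,2) -> caps B=0 W=0
Move 5: B@(3,3) -> caps B=0 W=0
Move 6: W@(3,0) -> caps B=0 W=0
Move 7: B@(2,2) -> caps B=0 W=0
Move 8: W@(0,0) -> caps B=0 W=1
Move 9: B@(2,3) -> caps B=0 W=1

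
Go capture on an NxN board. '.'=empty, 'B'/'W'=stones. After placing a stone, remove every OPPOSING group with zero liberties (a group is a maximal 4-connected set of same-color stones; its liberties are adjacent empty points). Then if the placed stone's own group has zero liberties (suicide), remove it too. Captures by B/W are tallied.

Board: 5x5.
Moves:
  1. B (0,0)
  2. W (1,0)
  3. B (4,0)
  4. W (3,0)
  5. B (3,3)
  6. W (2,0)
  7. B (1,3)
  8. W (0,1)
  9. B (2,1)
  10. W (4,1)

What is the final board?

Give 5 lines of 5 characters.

Move 1: B@(0,0) -> caps B=0 W=0
Move 2: W@(1,0) -> caps B=0 W=0
Move 3: B@(4,0) -> caps B=0 W=0
Move 4: W@(3,0) -> caps B=0 W=0
Move 5: B@(3,3) -> caps B=0 W=0
Move 6: W@(2,0) -> caps B=0 W=0
Move 7: B@(1,3) -> caps B=0 W=0
Move 8: W@(0,1) -> caps B=0 W=1
Move 9: B@(2,1) -> caps B=0 W=1
Move 10: W@(4,1) -> caps B=0 W=2

Answer: .W...
W..B.
WB...
W..B.
.W...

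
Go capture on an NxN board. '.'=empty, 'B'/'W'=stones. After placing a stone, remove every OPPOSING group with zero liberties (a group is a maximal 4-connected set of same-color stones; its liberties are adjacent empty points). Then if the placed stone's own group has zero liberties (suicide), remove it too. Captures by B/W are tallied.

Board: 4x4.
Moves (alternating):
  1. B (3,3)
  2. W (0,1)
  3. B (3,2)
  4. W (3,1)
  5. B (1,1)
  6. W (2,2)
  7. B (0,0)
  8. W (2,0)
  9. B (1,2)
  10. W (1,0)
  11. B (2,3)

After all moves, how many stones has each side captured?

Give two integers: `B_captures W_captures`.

Move 1: B@(3,3) -> caps B=0 W=0
Move 2: W@(0,1) -> caps B=0 W=0
Move 3: B@(3,2) -> caps B=0 W=0
Move 4: W@(3,1) -> caps B=0 W=0
Move 5: B@(1,1) -> caps B=0 W=0
Move 6: W@(2,2) -> caps B=0 W=0
Move 7: B@(0,0) -> caps B=0 W=0
Move 8: W@(2,0) -> caps B=0 W=0
Move 9: B@(1,2) -> caps B=0 W=0
Move 10: W@(1,0) -> caps B=0 W=1
Move 11: B@(2,3) -> caps B=0 W=1

Answer: 0 1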